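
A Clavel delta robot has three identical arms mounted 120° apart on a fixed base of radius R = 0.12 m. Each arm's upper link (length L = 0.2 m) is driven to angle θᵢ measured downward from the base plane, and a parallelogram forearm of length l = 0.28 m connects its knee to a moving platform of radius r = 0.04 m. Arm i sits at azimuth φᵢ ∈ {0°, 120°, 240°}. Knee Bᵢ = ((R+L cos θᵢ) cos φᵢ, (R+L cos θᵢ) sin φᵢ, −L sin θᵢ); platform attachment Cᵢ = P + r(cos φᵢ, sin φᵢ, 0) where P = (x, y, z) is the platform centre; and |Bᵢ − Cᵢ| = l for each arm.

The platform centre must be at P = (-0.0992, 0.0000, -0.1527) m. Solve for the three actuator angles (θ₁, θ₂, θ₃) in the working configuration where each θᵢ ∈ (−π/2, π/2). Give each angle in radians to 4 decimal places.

φ1=0.0° → target in arm frame (-0.0992, 0.0000)
  A cos θ + B sin θ = C:  0.1792·cos θ + -0.1527·sin θ = -0.0426
  γ=atan2(-0.1527,0.1792)=-0.7057;  ψ=arccos(-0.1808)=1.7526;  θ1=γ+ψ≈1.0469
φ2=120.0° → target in arm frame (0.0496, 0.0859)
  A cos θ + B sin θ = C:  0.0304·cos θ + -0.1527·sin θ = 0.0169
  θ2 = atan2(B,A) + arccos(C/0.1557) = 0.0875
rotate P by −φ3: (0.0496, -0.0859, -0.1527)
  A=0.0304, B=-0.1527, C=(l²−L²−A²−y'²−z²)/(2L)=0.0169
  √(A²+B²)=0.1557;  θ3 = -1.3743+1.4617 ≈ 0.0875

θ₁ = 1.0469, θ₂ = 0.0875, θ₃ = 0.0875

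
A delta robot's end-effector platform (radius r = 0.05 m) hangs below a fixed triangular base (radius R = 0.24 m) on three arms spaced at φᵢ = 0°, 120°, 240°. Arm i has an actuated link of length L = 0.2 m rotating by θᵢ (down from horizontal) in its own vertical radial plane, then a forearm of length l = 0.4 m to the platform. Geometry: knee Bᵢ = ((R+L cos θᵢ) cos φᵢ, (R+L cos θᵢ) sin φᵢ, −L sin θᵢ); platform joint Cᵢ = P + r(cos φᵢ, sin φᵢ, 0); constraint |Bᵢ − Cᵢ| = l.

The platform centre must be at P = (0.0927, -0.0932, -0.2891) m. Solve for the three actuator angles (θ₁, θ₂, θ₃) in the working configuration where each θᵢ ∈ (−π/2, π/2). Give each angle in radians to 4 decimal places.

θ₁ = 0.1744, θ₂ = 1.2214, θ₃ = 0.5236

arm 1 (φ=0.0°): x'=0.0927, y'=-0.0932
  A=0.0973, B=-0.2891, C=(l²−L²−A²−y'²−z²)/(2L)=0.0457
  θ1 = atan2(B,A) + arccos(C/0.3050) = 0.1744
arm 2 (φ=120.0°): x'=-0.1271, y'=-0.0337
  A=0.3171, B=-0.2891, C=(l²−L²−A²−y'²−z²)/(2L)=-0.1631
  γ=atan2(-0.2891,0.3171)=-0.7393;  ψ=arccos(-0.3801)=1.9607;  θ2=γ+ψ≈1.2214
rotate P by −φ3: (0.0344, 0.1269, -0.2891)
  A=0.1556, B=-0.2891, C=(l²−L²−A²−y'²−z²)/(2L)=-0.0098
  θ3 = atan2(B,A) + arccos(C/0.3283) = 0.5236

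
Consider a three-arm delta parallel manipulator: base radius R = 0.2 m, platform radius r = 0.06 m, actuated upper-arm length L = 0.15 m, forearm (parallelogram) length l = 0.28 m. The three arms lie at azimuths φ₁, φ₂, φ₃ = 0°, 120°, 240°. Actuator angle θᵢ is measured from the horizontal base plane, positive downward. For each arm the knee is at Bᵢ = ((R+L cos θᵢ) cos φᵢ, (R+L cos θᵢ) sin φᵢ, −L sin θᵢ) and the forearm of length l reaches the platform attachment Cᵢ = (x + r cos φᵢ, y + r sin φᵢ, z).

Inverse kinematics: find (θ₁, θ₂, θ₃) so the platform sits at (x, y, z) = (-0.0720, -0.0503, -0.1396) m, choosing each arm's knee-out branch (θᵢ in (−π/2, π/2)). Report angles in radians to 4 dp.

arm 1 (φ=0.0°): x'=-0.0720, y'=-0.0503
  A cos θ + B sin θ = C:  0.2120·cos θ + -0.1396·sin θ = -0.0369
  γ=atan2(-0.1396,0.2120)=-0.5823;  ψ=arccos(-0.1453)=1.7166;  θ1=γ+ψ≈1.1343
rotate P by −φ2: (-0.0076, 0.0875, -0.1396)
  A=0.1476, B=-0.1396, C=(l²−L²−A²−y'²−z²)/(2L)=0.0233
  √(A²+B²)=0.2031;  θ2 = -0.7577+1.4560 ≈ 0.6983
φ3=240.0° → target in arm frame (0.0796, -0.0372)
  e−x'=0.0604;  (l²−L²−(e−x')²−y'²−z²)/2L = 0.1046
  θ3 = atan2(B,A) + arccos(C/0.1521) = -0.3495

θ₁ = 1.1343, θ₂ = 0.6983, θ₃ = -0.3495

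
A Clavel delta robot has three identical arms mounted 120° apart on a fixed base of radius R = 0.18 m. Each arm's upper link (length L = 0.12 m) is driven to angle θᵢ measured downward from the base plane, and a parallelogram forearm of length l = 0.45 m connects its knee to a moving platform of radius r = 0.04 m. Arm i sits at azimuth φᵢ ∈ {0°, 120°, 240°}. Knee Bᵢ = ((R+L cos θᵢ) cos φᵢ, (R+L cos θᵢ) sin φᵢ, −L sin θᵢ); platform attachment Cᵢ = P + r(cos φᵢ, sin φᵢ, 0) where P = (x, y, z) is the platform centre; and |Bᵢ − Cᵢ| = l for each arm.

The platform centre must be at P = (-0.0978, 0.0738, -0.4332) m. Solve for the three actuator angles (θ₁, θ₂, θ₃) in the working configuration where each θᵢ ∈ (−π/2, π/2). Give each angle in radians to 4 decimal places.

arm 1 (φ=0.0°): x'=-0.0978, y'=0.0738
  A=0.2378, B=-0.4332, C=(l²−L²−A²−y'²−z²)/(2L)=-0.2565
  γ=atan2(-0.4332,0.2378)=-1.0688;  ψ=arccos(-0.5190)=2.1165;  θ1=γ+ψ≈1.0477
rotate P by −φ2: (0.1128, 0.0478, -0.4332)
  A cos θ + B sin θ = C:  0.0272·cos θ + -0.4332·sin θ = -0.0108
  γ=atan2(-0.4332,0.0272)=-1.5081;  ψ=arccos(-0.0248)=1.5956;  θ2=γ+ψ≈0.0875
rotate P by −φ3: (-0.0150, -0.1216, -0.4332)
  e−x'=0.1550;  (l²−L²−(e−x')²−y'²−z²)/2L = -0.1599
  √(A²+B²)=0.4601;  θ3 = -1.2272+1.9257 ≈ 0.6986

θ₁ = 1.0477, θ₂ = 0.0875, θ₃ = 0.6986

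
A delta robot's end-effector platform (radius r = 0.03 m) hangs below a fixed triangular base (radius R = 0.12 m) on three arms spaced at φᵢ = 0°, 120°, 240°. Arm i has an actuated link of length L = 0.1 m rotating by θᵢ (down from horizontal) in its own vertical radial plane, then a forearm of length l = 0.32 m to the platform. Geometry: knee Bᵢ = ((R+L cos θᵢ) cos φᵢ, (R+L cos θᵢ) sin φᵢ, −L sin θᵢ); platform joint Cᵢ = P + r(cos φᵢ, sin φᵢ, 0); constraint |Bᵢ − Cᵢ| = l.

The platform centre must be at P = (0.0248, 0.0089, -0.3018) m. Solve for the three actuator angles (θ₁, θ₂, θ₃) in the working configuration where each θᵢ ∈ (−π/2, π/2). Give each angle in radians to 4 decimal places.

θ₁ = 0.2616, θ₂ = 0.4360, θ₃ = 0.5234

arm 1 (φ=0.0°): x'=0.0248, y'=0.0089
  e−x'=0.0652;  (l²−L²−(e−x')²−y'²−z²)/2L = -0.0151
  θ1 = atan2(B,A) + arccos(C/0.3088) = 0.2616
φ2=120.0° → target in arm frame (-0.0047, -0.0259)
  A cos θ + B sin θ = C:  0.0947·cos θ + -0.3018·sin θ = -0.0416
  γ=atan2(-0.3018,0.0947)=-1.2668;  ψ=arccos(-0.1316)=1.7027;  θ2=γ+ψ≈0.4360
arm 3 (φ=240.0°): x'=-0.0201, y'=0.0170
  A cos θ + B sin θ = C:  0.1101·cos θ + -0.3018·sin θ = -0.0555
  θ3 = atan2(B,A) + arccos(C/0.3213) = 0.5234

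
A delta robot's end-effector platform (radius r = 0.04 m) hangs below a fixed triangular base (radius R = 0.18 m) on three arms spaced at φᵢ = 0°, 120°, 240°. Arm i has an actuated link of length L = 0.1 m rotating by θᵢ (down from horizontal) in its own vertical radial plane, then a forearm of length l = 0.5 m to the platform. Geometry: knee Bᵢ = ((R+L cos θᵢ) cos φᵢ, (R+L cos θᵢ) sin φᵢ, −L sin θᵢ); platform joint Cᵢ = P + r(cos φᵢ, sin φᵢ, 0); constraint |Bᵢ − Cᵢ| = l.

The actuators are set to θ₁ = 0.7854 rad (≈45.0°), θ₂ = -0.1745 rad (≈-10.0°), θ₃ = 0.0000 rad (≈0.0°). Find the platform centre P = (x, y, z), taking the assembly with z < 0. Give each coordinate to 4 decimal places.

arm 1 at φ=0.0°: (R−r)+L cos θ1 = 0.2107;  S1 = (0.2107, 0.0000, -0.0707)
S2 = (0.2385·cos120.0°, 0.2385·sin120.0°, 0.0174) = (-0.1192, 0.2065, 0.0174)
arm 3 at φ=240.0°: (R−r)+L cos θ3 = 0.2400;  S3 = (-0.1200, -0.2078, 0.0000)
|S₂|²−|S₁|² = 0.0078;  |S₃|²−|S₁|² = 0.0082
linear system: -0.6599x+0.4131y = 0.0078−0.1761z; -0.6614x+-0.4157y = 0.0082−0.1414z
det = 0.5475;  x = -0.0121+0.2404z,  y = -0.0005+-0.0423z
into |P−S₁|² = l²: 1.0596z² + 0.0343z + -0.1954 = 0;  Δ = 0.8292;  z = -0.4459 or 0.4135 → z<0 root = -0.4459
x = -0.1193, y = 0.0184

(-0.1193, 0.0184, -0.4459)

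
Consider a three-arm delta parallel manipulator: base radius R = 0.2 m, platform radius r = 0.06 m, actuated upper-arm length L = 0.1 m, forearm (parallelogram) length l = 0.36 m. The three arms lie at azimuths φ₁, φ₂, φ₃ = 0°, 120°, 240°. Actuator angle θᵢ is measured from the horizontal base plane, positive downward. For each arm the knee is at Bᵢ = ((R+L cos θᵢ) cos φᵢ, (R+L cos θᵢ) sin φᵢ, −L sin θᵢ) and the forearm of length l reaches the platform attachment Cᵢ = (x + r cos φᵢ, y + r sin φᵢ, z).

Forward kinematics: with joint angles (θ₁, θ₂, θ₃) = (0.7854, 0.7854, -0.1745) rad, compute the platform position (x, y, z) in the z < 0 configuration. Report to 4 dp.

φ1=0.0°: virtual centre (0.2107, 0.0000, -0.0707), radius l
O2 = (0.2107·cos120.0°, 0.2107·sin120.0°, -0.0707) = (-0.1054, 0.1825, -0.0707)
arm 3 at φ=240.0°: e+L cos θ3 = 0.2385;  O3 = (-0.1192, -0.2065, 0.0174)
|O₂|²−|O₁|² = 0.0000;  |O₃|²−|O₁|² = 0.0078
[-0.6321 0.3650 0.0000]·P = 0.0000;  [-0.6599 -0.4131 0.1761]·P = 0.0078
det = 0.5019;  x = -0.0057+0.1281z,  y = -0.0098+0.2218z
quadratic in z: (1.0656)z²+(0.0817)z+(-0.0777)=0, √Δ=0.5812 → z ∈ {-0.3110, 0.2344}; z = -0.3110 (taking z<0)
x = -0.0455, y = -0.0788

(-0.0455, -0.0788, -0.3110)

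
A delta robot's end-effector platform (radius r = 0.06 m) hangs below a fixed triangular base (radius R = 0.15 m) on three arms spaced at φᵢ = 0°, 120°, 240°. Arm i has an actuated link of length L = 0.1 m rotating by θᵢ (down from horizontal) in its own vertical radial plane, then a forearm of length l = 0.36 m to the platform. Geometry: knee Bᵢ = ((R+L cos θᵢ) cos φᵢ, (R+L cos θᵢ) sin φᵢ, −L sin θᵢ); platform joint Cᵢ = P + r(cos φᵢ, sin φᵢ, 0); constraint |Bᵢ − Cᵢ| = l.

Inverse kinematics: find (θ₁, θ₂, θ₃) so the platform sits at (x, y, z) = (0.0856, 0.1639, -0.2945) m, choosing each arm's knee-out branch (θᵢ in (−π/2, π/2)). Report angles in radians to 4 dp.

arm 1 (φ=0.0°): x'=0.0856, y'=0.1639
  A=0.0044, B=-0.2945, C=(l²−L²−A²−y'²−z²)/(2L)=0.0299
  √(A²+B²)=0.2945;  θ1 = -1.5559+1.4690 ≈ -0.0869
φ2=120.0° → target in arm frame (0.0991, -0.1561)
  A=-0.0091, B=-0.2945, C=(l²−L²−A²−y'²−z²)/(2L)=0.0421
  γ=atan2(-0.2945,-0.0091)=-1.6018;  ψ=arccos(0.1430)=1.4273;  θ2=γ+ψ≈-0.1745
rotate P by −φ3: (-0.1847, -0.0078, -0.2945)
  A cos θ + B sin θ = C:  0.2747·cos θ + -0.2945·sin θ = -0.2134
  γ=atan2(-0.2945,0.2747)=-0.8201;  ψ=arccos(-0.5298)=2.1291;  θ3=γ+ψ≈1.3090

θ₁ = -0.0869, θ₂ = -0.1745, θ₃ = 1.3090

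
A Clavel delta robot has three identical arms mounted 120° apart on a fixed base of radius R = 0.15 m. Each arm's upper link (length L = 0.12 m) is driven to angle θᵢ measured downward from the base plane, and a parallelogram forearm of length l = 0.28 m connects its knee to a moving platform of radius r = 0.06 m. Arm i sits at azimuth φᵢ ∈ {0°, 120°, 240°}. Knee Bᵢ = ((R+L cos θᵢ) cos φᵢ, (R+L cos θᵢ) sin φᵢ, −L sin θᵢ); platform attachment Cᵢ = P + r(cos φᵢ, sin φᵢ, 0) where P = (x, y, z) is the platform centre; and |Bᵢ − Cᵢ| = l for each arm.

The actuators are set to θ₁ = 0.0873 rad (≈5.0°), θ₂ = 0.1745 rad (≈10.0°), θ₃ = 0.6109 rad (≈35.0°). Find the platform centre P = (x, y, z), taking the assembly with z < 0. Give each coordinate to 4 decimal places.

O1 = (0.2095·cos0.0°, 0.2095·sin0.0°, -0.0105) = (0.2095, 0.0000, -0.0105)
O2 = (0.2082·cos120.0°, 0.2082·sin120.0°, -0.0208) = (-0.1041, 0.1803, -0.0208)
φ3=240.0°: virtual centre (-0.0941, -0.1631, -0.0688), radius l
|O₂|²−|O₁|² = -0.0002;  |O₃|²−|O₁|² = -0.0038
plane₁₂: -0.6273x+0.3606y+-0.0207z = -0.0002
Cramer: x(z) = 0.0034-0.1153z;  y(z) = 0.0053-0.1431z
into |P−O₁|² = l²: 1.0338z² + 0.0670z + -0.0358 = 0;  Δ = 0.1525;  z = -0.2212 or 0.1565 → z<0 root = -0.2212
x = 0.0290, y = 0.0370

(0.0290, 0.0370, -0.2212)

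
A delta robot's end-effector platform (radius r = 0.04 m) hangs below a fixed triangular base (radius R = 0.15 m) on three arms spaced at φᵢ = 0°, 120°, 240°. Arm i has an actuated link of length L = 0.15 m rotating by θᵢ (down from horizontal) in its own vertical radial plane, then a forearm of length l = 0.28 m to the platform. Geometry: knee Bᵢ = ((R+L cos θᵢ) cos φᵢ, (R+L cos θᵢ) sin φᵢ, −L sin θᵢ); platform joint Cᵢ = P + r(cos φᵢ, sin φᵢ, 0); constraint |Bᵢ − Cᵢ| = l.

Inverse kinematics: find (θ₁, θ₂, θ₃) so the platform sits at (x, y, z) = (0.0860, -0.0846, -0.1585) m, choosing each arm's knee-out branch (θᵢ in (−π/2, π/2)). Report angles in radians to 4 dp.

θ₁ = -0.3494, θ₂ = 1.2216, θ₃ = 0.2621

arm 1 (φ=0.0°): x'=0.0860, y'=-0.0846
  A=0.0240, B=-0.1585, C=(l²−L²−A²−y'²−z²)/(2L)=0.0768
  √(A²+B²)=0.1603;  θ1 = -1.4205+1.0711 ≈ -0.3494
arm 2 (φ=120.0°): x'=-0.1163, y'=-0.0322
  e−x'=0.2263;  (l²−L²−(e−x')²−y'²−z²)/2L = -0.0715
  √(A²+B²)=0.2763;  θ2 = -0.6111+1.8326 ≈ 1.2216
rotate P by −φ3: (0.0303, 0.1168, -0.1585)
  A=0.0797, B=-0.1585, C=(l²−L²−A²−y'²−z²)/(2L)=0.0359
  θ3 = atan2(B,A) + arccos(C/0.1774) = 0.2621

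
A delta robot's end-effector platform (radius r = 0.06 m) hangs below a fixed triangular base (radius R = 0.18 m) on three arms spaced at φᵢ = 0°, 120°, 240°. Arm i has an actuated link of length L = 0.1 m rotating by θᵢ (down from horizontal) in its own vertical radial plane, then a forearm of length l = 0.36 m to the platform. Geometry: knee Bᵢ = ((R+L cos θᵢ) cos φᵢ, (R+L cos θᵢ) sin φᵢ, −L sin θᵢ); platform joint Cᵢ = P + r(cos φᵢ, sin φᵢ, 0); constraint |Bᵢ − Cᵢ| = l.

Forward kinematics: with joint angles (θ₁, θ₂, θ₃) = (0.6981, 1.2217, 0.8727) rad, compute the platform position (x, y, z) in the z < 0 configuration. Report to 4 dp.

arm 1 at φ=0.0°: e+L cos θ1 = 0.1966;  centre 1 = (0.1966, 0.0000, -0.0643)
φ2=120.0°: virtual centre (-0.0771, 0.1335, -0.0940), radius l
arm 3 at φ=240.0°: e+L cos θ3 = 0.1843;  centre 3 = (-0.0921, -0.1596, -0.0766)
subtract pairs → two planes through P
linear system: -0.5474x+0.2671y = -0.0102−-0.0594z; -0.5775x+-0.3192y = -0.0030−-0.0247z
Cramer: x(z) = 0.0123-0.0776z;  y(z) = -0.0129+0.0632z
into |P−centre ₁|² = l²: 1.0100z² + 0.1555z + -0.0913 = 0;  Δ = 0.3931;  z = -0.3874 or 0.2334 → z<0 root = -0.3874
x = 0.0424, y = -0.0374

(0.0424, -0.0374, -0.3874)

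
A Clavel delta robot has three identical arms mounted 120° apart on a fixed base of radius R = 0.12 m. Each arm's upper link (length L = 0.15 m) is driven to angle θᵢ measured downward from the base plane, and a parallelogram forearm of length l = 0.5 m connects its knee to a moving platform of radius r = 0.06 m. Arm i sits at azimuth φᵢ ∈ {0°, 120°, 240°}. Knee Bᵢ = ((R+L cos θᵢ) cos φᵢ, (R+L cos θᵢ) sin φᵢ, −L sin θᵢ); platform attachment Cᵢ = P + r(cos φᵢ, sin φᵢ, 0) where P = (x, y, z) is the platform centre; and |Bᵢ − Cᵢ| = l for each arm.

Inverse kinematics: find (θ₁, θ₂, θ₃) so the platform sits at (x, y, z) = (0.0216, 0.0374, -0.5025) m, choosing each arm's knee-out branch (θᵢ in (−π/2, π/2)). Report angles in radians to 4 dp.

rotate P by −φ1: (0.0216, 0.0374, -0.5025)
  A cos θ + B sin θ = C:  0.0384·cos θ + -0.5025·sin θ = -0.0929
  √(A²+B²)=0.5040;  θ1 = -1.4945+1.7563 ≈ 0.2617
arm 2 (φ=120.0°): x'=0.0216, y'=-0.0374
  A=0.0384, B=-0.5025, C=(l²−L²−A²−y'²−z²)/(2L)=-0.0929
  γ=atan2(-0.5025,0.0384)=-1.4945;  ψ=arccos(-0.1844)=1.7563;  θ2=γ+ψ≈0.2618
rotate P by −φ3: (-0.0432, 0.0000, -0.5025)
  e−x'=0.1032;  (l²−L²−(e−x')²−y'²−z²)/2L = -0.1188
  γ=atan2(-0.5025,0.1032)=-1.3683;  ψ=arccos(-0.2317)=1.8046;  θ3=γ+ψ≈0.4363

θ₁ = 0.2617, θ₂ = 0.2618, θ₃ = 0.4363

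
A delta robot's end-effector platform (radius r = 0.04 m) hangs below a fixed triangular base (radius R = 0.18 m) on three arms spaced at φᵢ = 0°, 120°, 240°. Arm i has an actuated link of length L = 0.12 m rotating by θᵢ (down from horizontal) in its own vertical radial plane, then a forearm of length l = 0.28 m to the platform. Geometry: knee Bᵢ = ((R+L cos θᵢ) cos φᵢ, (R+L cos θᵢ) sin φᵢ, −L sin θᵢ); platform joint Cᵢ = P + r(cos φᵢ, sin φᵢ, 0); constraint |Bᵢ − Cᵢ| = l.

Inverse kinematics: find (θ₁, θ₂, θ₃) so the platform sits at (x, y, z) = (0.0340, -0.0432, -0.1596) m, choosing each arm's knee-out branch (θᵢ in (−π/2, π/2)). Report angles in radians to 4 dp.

θ₁ = 0.0004, θ₂ = 0.8723, θ₃ = 0.1744

rotate P by −φ1: (0.0340, -0.0432, -0.1596)
  e−x'=0.1060;  (l²−L²−(e−x')²−y'²−z²)/2L = 0.1059
  √(A²+B²)=0.1916;  θ1 = -0.9845+0.9849 ≈ 0.0004
arm 2 (φ=120.0°): x'=-0.0544, y'=-0.0078
  A cos θ + B sin θ = C:  0.1944·cos θ + -0.1596·sin θ = 0.0028
  θ2 = atan2(B,A) + arccos(C/0.2515) = 0.8723
rotate P by −φ3: (0.0204, 0.0510, -0.1596)
  A cos θ + B sin θ = C:  0.1196·cos θ + -0.1596·sin θ = 0.0901
  √(A²+B²)=0.1994;  θ3 = -0.9277+1.1021 ≈ 0.1744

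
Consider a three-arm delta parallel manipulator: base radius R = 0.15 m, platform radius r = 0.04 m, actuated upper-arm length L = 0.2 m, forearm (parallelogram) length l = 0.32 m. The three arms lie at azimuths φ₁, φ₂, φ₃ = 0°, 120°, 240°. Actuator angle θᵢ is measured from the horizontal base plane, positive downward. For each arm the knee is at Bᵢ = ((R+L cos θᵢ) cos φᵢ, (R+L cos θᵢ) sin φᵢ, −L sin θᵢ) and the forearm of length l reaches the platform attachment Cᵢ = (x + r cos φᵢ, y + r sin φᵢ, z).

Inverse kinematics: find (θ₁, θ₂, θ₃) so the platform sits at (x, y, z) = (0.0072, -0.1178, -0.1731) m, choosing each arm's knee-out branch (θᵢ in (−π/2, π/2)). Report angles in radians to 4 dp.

θ₁ = 0.4365, θ₂ = 1.0471, θ₃ = -0.3495

arm 1 (φ=0.0°): x'=0.0072, y'=-0.1178
  A cos θ + B sin θ = C:  0.1028·cos θ + -0.1731·sin θ = 0.0200
  √(A²+B²)=0.2013;  θ1 = -1.0349+1.4714 ≈ 0.4365
φ2=120.0° → target in arm frame (-0.1056, 0.0527)
  A cos θ + B sin θ = C:  0.2156·cos θ + -0.1731·sin θ = -0.0421
  √(A²+B²)=0.2765;  θ2 = -0.6765+1.7235 ≈ 1.0471
φ3=240.0° → target in arm frame (0.0984, 0.0651)
  e−x'=0.0116;  (l²−L²−(e−x')²−y'²−z²)/2L = 0.0701
  √(A²+B²)=0.1735;  θ3 = -1.5040+1.1545 ≈ -0.3495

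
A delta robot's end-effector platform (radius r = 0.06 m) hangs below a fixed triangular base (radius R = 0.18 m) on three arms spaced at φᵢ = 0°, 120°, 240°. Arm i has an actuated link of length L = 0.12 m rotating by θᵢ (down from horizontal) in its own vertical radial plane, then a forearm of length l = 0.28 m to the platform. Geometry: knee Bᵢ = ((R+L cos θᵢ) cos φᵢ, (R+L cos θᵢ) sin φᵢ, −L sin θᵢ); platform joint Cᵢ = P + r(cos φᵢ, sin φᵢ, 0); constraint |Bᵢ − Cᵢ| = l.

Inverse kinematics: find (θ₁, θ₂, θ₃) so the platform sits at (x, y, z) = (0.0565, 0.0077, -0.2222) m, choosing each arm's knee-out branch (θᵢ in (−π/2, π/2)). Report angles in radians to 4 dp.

θ₁ = 0.0872, θ₂ = 0.6974, θ₃ = 0.7852

φ1=0.0° → target in arm frame (0.0565, 0.0077)
  A=0.0635, B=-0.2222, C=(l²−L²−A²−y'²−z²)/(2L)=0.0439
  γ=atan2(-0.2222,0.0635)=-1.2924;  ψ=arccos(0.1900)=1.3797;  θ1=γ+ψ≈0.0872
φ2=120.0° → target in arm frame (-0.0216, -0.0528)
  A cos θ + B sin θ = C:  0.1416·cos θ + -0.2222·sin θ = -0.0342
  √(A²+B²)=0.2635;  θ2 = -1.0035+1.7009 ≈ 0.6974
φ3=240.0° → target in arm frame (-0.0349, 0.0451)
  A cos θ + B sin θ = C:  0.1549·cos θ + -0.2222·sin θ = -0.0475
  √(A²+B²)=0.2709;  θ3 = -0.9620+1.7471 ≈ 0.7852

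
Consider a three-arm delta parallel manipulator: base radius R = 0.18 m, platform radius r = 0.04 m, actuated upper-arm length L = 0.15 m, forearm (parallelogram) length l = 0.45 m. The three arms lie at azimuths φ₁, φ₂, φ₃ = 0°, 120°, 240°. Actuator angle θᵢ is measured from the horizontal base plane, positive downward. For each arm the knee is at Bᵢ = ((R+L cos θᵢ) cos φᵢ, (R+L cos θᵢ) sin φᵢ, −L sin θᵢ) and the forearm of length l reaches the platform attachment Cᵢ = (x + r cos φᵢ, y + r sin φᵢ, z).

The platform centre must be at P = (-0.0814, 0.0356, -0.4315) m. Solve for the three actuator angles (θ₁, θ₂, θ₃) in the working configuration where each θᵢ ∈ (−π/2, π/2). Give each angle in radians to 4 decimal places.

θ₁ = 0.8727, θ₂ = 0.2618, θ₃ = 0.5236

φ1=0.0° → target in arm frame (-0.0814, 0.0356)
  e−x'=0.2214;  (l²−L²−(e−x')²−y'²−z²)/2L = -0.1883
  √(A²+B²)=0.4850;  θ1 = -1.0967+1.9694 ≈ 0.8727
arm 2 (φ=120.0°): x'=0.0715, y'=0.0527
  A cos θ + B sin θ = C:  0.0685·cos θ + -0.4315·sin θ = -0.0455
  γ=atan2(-0.4315,0.0685)=-1.4134;  ψ=arccos(-0.1042)=1.6752;  θ2=γ+ψ≈0.2618
rotate P by −φ3: (0.0099, -0.0883, -0.4315)
  e−x'=0.1301;  (l²−L²−(e−x')²−y'²−z²)/2L = -0.1031
  √(A²+B²)=0.4507;  θ3 = -1.2779+1.8015 ≈ 0.5236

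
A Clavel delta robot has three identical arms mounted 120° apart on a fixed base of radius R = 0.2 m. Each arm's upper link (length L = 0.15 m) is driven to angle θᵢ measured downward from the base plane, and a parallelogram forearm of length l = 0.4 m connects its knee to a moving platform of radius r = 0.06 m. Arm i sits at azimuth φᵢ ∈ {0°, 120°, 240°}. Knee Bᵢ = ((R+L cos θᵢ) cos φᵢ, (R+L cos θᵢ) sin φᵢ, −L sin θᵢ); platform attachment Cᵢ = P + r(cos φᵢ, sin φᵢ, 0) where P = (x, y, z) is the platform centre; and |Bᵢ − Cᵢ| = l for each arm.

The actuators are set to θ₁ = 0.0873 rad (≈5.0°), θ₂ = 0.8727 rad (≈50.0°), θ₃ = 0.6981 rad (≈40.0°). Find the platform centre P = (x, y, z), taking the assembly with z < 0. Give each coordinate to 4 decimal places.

(0.0968, -0.0240, -0.3628)

S1 = (0.2894·cos0.0°, 0.2894·sin0.0°, -0.0131) = (0.2894, 0.0000, -0.0131)
S2 = (0.2364·cos120.0°, 0.2364·sin120.0°, -0.1149) = (-0.1182, 0.2047, -0.1149)
φ3=240.0°: virtual centre (-0.1275, -0.2208, -0.0964), radius l
subtract pairs → two planes through P
linear system: -0.8153x+0.4095y = -0.0148−-0.2037z; -0.8338x+-0.4415y = -0.0097−-0.1667z
det = 0.7014;  x = 0.0150+-0.2255z,  y = -0.0064+0.0484z
into |P−S₁|² = l²: 1.0532z² + 0.1493z + -0.0845 = 0;  Δ = 0.3781;  z = -0.3628 or 0.2211 → z<0 root = -0.3628
x = 0.0968, y = -0.0240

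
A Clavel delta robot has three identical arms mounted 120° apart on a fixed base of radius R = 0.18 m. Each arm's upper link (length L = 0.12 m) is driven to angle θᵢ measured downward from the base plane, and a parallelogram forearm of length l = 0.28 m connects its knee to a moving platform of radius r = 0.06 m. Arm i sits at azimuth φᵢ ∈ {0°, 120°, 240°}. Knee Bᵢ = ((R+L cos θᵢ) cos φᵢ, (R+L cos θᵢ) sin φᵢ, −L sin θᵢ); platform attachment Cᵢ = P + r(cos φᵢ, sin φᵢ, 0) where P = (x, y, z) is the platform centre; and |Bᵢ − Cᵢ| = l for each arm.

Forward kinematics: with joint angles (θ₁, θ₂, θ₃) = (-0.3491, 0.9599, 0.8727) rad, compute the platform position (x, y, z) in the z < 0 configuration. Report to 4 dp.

O1 = (0.2328·cos0.0°, 0.2328·sin0.0°, 0.0410) = (0.2328, 0.0000, 0.0410)
φ2=120.0°: virtual centre (-0.0944, 0.1635, -0.0983), radius l
O3 = (0.1971·cos240.0°, 0.1971·sin240.0°, -0.0919) = (-0.0986, -0.1707, -0.0919)
subtract pairs → two planes through P
linear system: -0.6544x+0.3271y = -0.0105−-0.2787z; -0.6627x+-0.3414y = -0.0086−-0.2659z
det = 0.4402;  x = 0.0145+-0.4138z,  y = -0.0032+0.0242z
into |P−O₁|² = l²: 1.1718z² + 0.0984z + -0.0291 = 0;  Δ = 0.1460;  z = -0.2050 or 0.1211 → z<0 root = -0.2050
x = 0.0994, y = -0.0081

(0.0994, -0.0081, -0.2050)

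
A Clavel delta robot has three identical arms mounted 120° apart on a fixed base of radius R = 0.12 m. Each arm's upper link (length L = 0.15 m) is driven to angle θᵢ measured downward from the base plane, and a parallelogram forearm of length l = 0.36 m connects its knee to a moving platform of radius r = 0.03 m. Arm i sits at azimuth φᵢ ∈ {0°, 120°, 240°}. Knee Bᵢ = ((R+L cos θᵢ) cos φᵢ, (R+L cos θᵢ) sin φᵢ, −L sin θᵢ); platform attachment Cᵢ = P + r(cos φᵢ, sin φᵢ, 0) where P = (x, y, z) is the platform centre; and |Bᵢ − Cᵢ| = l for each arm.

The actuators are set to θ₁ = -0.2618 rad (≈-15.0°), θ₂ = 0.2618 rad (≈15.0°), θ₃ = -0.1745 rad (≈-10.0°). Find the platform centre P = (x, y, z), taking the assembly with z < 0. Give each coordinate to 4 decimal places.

(0.0326, -0.0413, -0.2561)

arm 1 at φ=0.0°: (R−r)+L cos θ1 = 0.2349;  O1 = (0.2349, 0.0000, 0.0388)
O2 = (0.2349·cos120.0°, 0.2349·sin120.0°, -0.0388) = (-0.1174, 0.2034, -0.0388)
arm 3 at φ=240.0°: (R−r)+L cos θ3 = 0.2377;  O3 = (-0.1189, -0.2059, 0.0260)
eliminate P² terms by subtracting sphere 1 from 2 and 3
[-0.7047 0.4068 -0.1553]·P = 0.0000;  [-0.7075 -0.4117 -0.0256]·P = 0.0005
det = 0.5780;  x = -0.0004+-0.1286z,  y = -0.0006+0.1589z
into |P−O₁|² = l²: 1.0418z² + -0.0173z + -0.0728 = 0;  Δ = 0.3035;  z = -0.2561 or 0.2727 → z<0 root = -0.2561
x = 0.0326, y = -0.0413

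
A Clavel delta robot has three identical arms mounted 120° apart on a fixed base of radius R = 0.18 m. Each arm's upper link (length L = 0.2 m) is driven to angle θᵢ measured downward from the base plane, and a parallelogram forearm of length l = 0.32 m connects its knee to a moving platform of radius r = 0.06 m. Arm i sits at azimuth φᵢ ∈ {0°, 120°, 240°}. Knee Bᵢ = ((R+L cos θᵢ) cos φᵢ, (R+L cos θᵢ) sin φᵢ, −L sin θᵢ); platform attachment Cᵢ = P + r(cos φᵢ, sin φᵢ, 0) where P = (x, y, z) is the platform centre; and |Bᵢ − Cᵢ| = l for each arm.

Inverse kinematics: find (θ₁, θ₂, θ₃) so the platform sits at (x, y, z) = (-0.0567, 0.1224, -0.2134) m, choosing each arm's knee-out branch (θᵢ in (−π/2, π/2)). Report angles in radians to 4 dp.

rotate P by −φ1: (-0.0567, 0.1224, -0.2134)
  A=0.1767, B=-0.2134, C=(l²−L²−A²−y'²−z²)/(2L)=-0.0734
  γ=atan2(-0.2134,0.1767)=-0.8792;  ψ=arccos(-0.2648)=1.8388;  θ1=γ+ψ≈0.9596
rotate P by −φ2: (0.1344, -0.0121, -0.2134)
  A cos θ + B sin θ = C:  -0.0144·cos θ + -0.2134·sin θ = 0.0413
  γ=atan2(-0.2134,-0.0144)=-1.6379;  ψ=arccos(0.1930)=1.3766;  θ2=γ+ψ≈-0.2613
φ3=240.0° → target in arm frame (-0.0777, -0.1103)
  e−x'=0.1977;  (l²−L²−(e−x')²−y'²−z²)/2L = -0.0859
  √(A²+B²)=0.2909;  θ3 = -0.8237+1.8707 ≈ 1.0470

θ₁ = 0.9596, θ₂ = -0.2613, θ₃ = 1.0470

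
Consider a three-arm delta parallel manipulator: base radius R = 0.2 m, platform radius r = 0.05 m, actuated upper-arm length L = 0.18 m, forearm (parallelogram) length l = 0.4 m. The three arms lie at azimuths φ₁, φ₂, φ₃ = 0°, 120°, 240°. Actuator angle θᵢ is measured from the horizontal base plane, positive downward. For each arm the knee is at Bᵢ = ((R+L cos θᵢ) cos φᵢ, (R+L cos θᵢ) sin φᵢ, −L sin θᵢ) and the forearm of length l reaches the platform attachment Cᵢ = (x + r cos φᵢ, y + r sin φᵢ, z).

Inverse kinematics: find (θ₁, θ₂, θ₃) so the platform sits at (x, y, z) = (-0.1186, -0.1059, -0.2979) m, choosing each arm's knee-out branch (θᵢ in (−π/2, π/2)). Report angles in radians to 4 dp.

φ1=0.0° → target in arm frame (-0.1186, -0.1059)
  e−x'=0.2686;  (l²−L²−(e−x')²−y'²−z²)/2L = -0.1236
  θ1 = atan2(B,A) + arccos(C/0.4011) = 1.0470
arm 2 (φ=120.0°): x'=-0.0324, y'=0.1557
  A=0.1824, B=-0.2979, C=(l²−L²−A²−y'²−z²)/(2L)=-0.0518
  γ=atan2(-0.2979,0.1824)=-1.0214;  ψ=arccos(-0.1483)=1.7196;  θ2=γ+ψ≈0.6983
φ3=240.0° → target in arm frame (0.1510, -0.0498)
  A cos θ + B sin θ = C:  -0.0010·cos θ + -0.2979·sin θ = 0.1011
  θ3 = atan2(B,A) + arccos(C/0.2979) = -0.3495

θ₁ = 1.0470, θ₂ = 0.6983, θ₃ = -0.3495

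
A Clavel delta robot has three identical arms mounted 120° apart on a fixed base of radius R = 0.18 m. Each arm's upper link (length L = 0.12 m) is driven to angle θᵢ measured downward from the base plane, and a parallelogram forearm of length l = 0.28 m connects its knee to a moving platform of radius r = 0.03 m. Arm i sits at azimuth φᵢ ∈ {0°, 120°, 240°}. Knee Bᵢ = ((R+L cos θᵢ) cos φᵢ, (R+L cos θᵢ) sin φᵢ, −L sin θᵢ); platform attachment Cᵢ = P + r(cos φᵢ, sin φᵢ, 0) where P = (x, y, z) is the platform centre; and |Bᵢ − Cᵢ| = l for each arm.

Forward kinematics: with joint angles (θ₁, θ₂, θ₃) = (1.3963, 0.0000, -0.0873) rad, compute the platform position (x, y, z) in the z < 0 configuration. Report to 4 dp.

(-0.1077, -0.0032, -0.1466)

arm 1 at φ=0.0°: e+L cos θ1 = 0.1708;  S1 = (0.1708, 0.0000, -0.1182)
φ2=120.0°: virtual centre (-0.1350, 0.2338, 0.0000), radius l
S3 = (0.2695·cos240.0°, 0.2695·sin240.0°, 0.0105) = (-0.1348, -0.2334, 0.0105)
subtract pairs → two planes through P
plane₁₂: -0.6117x+0.4677y+0.2364z = 0.0297
det = 0.5714;  x = -0.0485+0.4037z,  y = 0.0001+0.0226z
into |P−S₁|² = l²: 1.1635z² + 0.0592z + -0.0163 = 0;  Δ = 0.0794;  z = -0.1466 or 0.0956 → z<0 root = -0.1466
x = -0.1077, y = -0.0032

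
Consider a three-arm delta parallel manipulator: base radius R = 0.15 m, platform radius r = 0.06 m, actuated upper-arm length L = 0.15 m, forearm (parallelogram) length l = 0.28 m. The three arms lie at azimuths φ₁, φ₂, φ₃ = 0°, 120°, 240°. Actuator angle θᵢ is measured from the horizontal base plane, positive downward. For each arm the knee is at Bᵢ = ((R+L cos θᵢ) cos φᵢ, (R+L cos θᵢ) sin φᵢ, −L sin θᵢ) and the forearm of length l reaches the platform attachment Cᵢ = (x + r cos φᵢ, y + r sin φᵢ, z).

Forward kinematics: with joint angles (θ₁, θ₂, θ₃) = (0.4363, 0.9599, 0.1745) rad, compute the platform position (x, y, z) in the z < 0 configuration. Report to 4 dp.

arm 1 at φ=0.0°: e+L cos θ1 = 0.2259;  O1 = (0.2259, 0.0000, -0.0634)
arm 2 at φ=120.0°: e+L cos θ2 = 0.1760;  O2 = (-0.0880, 0.1525, -0.1229)
arm 3 at φ=240.0°: e+L cos θ3 = 0.2377;  O3 = (-0.1189, -0.2059, -0.0260)
subtract pairs → two planes through P
plane₁₂: -0.6279x+0.3049y+-0.1190z = -0.0090
det = 0.4688;  x = 0.0065+-0.0559z,  y = -0.0161+0.2750z
quadratic in z: (1.0788)z²+(0.1425)z+(-0.0260)=0, √Δ=0.3638 → z ∈ {-0.2347, 0.1026}; z = -0.2347 (taking z<0)
x = 0.0196, y = -0.0806

(0.0196, -0.0806, -0.2347)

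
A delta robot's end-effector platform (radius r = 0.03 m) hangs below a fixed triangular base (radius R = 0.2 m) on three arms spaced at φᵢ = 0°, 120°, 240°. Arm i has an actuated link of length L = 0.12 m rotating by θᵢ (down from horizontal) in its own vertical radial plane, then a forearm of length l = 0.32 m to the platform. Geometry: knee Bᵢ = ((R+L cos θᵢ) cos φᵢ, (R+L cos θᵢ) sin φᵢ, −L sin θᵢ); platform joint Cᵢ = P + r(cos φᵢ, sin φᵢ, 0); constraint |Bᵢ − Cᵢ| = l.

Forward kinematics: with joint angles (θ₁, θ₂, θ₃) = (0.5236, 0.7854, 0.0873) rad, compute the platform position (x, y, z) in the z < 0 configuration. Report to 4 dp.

φ1=0.0°: virtual centre (0.2739, 0.0000, -0.0600), radius l
φ2=120.0°: virtual centre (-0.1274, 0.2207, -0.0849), radius l
O3 = (0.2895·cos240.0°, 0.2895·sin240.0°, -0.0105) = (-0.1448, -0.2508, -0.0105)
|O₂|²−|O₁|² = -0.0065;  |O₃|²−|O₁|² = 0.0053
linear system: -0.8027x+0.4414y = -0.0065−-0.0497z; -0.8374x+-0.5015y = 0.0053−0.0991z
det = 0.7722;  x = 0.0012+0.0244z,  y = -0.0126+0.1569z
quadratic in z: (1.0252)z²+(0.1028)z+(-0.0243)=0, √Δ=0.3317 → z ∈ {-0.2119, 0.1116}; z = -0.2119 (taking z<0)
x = -0.0040, y = -0.0458

(-0.0040, -0.0458, -0.2119)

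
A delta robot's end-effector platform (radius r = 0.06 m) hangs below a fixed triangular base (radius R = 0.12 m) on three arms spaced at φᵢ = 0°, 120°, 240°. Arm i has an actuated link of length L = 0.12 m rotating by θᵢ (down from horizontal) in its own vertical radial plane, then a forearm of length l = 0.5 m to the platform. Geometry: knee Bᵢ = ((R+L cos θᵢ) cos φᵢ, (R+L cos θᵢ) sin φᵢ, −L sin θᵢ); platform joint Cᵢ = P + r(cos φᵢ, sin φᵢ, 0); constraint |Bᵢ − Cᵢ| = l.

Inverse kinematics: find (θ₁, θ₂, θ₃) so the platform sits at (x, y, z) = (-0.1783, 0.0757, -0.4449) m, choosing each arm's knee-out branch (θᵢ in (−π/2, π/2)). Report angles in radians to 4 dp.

θ₁ = 0.6984, θ₂ = -0.3486, θ₃ = 0.0875

φ1=0.0° → target in arm frame (-0.1783, 0.0757)
  A cos θ + B sin θ = C:  0.2383·cos θ + -0.4449·sin θ = -0.1036
  θ1 = atan2(B,A) + arccos(C/0.5047) = 0.6984
arm 2 (φ=120.0°): x'=0.1547, y'=0.1166
  e−x'=-0.0947;  (l²−L²−(e−x')²−y'²−z²)/2L = 0.0629
  γ=atan2(-0.4449,-0.0947)=-1.7805;  ψ=arccos(0.1384)=1.4320;  θ2=γ+ψ≈-0.3486
rotate P by −φ3: (0.0236, -0.1923, -0.4449)
  A=0.0364, B=-0.4449, C=(l²−L²−A²−y'²−z²)/(2L)=-0.0026
  √(A²+B²)=0.4464;  θ3 = -1.4891+1.5766 ≈ 0.0875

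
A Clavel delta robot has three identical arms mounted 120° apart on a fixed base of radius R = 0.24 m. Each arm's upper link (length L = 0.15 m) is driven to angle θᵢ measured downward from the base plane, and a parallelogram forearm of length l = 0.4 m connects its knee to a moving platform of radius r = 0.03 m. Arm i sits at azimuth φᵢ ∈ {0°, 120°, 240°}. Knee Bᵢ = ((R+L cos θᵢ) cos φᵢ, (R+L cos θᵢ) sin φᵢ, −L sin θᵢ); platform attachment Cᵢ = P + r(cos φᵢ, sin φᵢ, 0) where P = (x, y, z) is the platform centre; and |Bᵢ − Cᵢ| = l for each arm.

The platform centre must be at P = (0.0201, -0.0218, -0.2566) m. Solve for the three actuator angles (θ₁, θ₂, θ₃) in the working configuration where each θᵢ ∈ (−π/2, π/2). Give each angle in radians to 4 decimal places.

θ₁ = 0.2616, θ₂ = 0.6112, θ₃ = 0.3490

arm 1 (φ=0.0°): x'=0.0201, y'=-0.0218
  e−x'=0.1899;  (l²−L²−(e−x')²−y'²−z²)/2L = 0.1171
  γ=atan2(-0.2566,0.1899)=-0.9337;  ψ=arccos(0.3667)=1.1953;  θ1=γ+ψ≈0.2616
arm 2 (φ=120.0°): x'=-0.0289, y'=-0.0065
  A cos θ + B sin θ = C:  0.2389·cos θ + -0.2566·sin θ = 0.0484
  θ2 = atan2(B,A) + arccos(C/0.3506) = 0.6112
arm 3 (φ=240.0°): x'=0.0088, y'=0.0283
  A cos θ + B sin θ = C:  0.2012·cos θ + -0.2566·sin θ = 0.1013
  θ3 = atan2(B,A) + arccos(C/0.3261) = 0.3490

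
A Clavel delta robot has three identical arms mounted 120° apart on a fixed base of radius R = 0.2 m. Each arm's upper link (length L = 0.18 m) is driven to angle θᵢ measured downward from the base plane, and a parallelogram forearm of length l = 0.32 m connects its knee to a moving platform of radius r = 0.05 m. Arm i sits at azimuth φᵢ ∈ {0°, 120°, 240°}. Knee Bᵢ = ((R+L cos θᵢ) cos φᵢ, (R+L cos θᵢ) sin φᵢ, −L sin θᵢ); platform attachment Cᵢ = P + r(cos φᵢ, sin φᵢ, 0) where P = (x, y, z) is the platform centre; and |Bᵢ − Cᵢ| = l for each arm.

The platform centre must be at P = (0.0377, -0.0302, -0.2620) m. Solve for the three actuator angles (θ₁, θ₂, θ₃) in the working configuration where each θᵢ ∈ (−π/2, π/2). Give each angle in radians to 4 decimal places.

rotate P by −φ1: (0.0377, -0.0302, -0.2620)
  e−x'=0.1123;  (l²−L²−(e−x')²−y'²−z²)/2L = -0.0338
  γ=atan2(-0.2620,0.1123)=-1.1659;  ψ=arccos(-0.1186)=1.6896;  θ1=γ+ψ≈0.5238
arm 2 (φ=120.0°): x'=-0.0450, y'=-0.0175
  A cos θ + B sin θ = C:  0.1950·cos θ + -0.2620·sin θ = -0.1027
  θ2 = atan2(B,A) + arccos(C/0.3266) = 0.9598
arm 3 (φ=240.0°): x'=0.0073, y'=0.0477
  A cos θ + B sin θ = C:  0.1427·cos θ + -0.2620·sin θ = -0.0591
  √(A²+B²)=0.2983;  θ3 = -1.0721+1.7703 ≈ 0.6982

θ₁ = 0.5238, θ₂ = 0.9598, θ₃ = 0.6982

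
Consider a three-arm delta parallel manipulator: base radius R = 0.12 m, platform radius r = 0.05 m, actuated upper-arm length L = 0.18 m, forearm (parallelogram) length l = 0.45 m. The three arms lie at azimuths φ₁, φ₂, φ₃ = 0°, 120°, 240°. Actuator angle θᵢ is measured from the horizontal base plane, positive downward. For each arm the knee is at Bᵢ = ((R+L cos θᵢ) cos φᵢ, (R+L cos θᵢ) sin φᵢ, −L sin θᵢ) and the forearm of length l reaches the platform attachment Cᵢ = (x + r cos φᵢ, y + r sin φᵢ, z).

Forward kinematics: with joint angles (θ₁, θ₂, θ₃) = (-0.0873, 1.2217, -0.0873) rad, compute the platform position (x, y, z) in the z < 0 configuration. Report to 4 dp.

(0.1410, -0.2443, -0.3464)

S1 = (0.2493·cos0.0°, 0.2493·sin0.0°, 0.0157) = (0.2493, 0.0000, 0.0157)
S2 = (0.1316·cos120.0°, 0.1316·sin120.0°, -0.1691) = (-0.0658, 0.1139, -0.1691)
arm 3 at φ=240.0°: ρ3 = 0.2493;  S3 = (-0.1247, -0.2159, 0.0157)
eliminate P² terms by subtracting sphere 1 from 2 and 3
plane₁₂: -0.6302x+0.2279y+-0.3697z = -0.0165
Cramer: x(z) = 0.0161-0.3607z;  y(z) = -0.0279+0.6247z
into |P−S₁|² = l²: 1.5204z² + 0.1021z + -0.1471 = 0;  Δ = 0.9049;  z = -0.3464 or 0.2793 → z<0 root = -0.3464
x = 0.1410, y = -0.2443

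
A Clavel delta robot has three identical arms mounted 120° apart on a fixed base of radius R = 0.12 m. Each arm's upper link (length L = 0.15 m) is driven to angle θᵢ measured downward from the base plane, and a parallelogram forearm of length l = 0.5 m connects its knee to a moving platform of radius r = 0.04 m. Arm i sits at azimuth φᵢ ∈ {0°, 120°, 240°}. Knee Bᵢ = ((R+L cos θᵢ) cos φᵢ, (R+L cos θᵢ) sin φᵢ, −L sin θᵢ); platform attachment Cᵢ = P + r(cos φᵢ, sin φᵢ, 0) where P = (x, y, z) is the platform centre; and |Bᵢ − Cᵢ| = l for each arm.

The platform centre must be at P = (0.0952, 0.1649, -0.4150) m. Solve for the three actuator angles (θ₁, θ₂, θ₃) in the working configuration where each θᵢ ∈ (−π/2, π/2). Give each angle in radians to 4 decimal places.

θ₁ = -0.2621, θ₂ = -0.2621, θ₃ = 0.6979

arm 1 (φ=0.0°): x'=0.0952, y'=0.1649
  A=-0.0152, B=-0.4150, C=(l²−L²−A²−y'²−z²)/(2L)=0.0928
  √(A²+B²)=0.4153;  θ1 = -1.6074+1.3453 ≈ -0.2621
rotate P by −φ2: (0.0952, -0.1649, -0.4150)
  A cos θ + B sin θ = C:  -0.0152·cos θ + -0.4150·sin θ = 0.0928
  θ2 = atan2(B,A) + arccos(C/0.4153) = -0.2621
arm 3 (φ=240.0°): x'=-0.1904, y'=0.0000
  e−x'=0.2704;  (l²−L²−(e−x')²−y'²−z²)/2L = -0.0595
  √(A²+B²)=0.4953;  θ3 = -0.9933+1.6912 ≈ 0.6979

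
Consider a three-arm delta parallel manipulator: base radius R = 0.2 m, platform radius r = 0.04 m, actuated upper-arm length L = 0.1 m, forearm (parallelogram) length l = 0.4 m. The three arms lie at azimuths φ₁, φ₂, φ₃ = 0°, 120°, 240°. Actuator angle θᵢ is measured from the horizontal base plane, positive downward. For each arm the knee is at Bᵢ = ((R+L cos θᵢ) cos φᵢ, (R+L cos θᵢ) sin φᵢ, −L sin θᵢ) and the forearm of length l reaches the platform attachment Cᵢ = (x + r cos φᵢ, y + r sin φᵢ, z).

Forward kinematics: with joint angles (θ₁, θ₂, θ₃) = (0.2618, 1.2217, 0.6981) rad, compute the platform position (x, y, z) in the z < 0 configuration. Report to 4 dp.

arm 1 at φ=0.0°: ρ1 = 0.2566;  centre 1 = (0.2566, 0.0000, -0.0259)
φ2=120.0°: virtual centre (-0.0971, 0.1682, -0.0940), radius l
φ3=240.0°: virtual centre (-0.1183, -0.2049, -0.0643), radius l
subtract pairs → two planes through P
[-0.7074 0.3364 -0.1362]·P = -0.0200;  [-0.7498 -0.4098 -0.0768]·P = -0.0064
Cramer: x(z) = 0.0191-0.1506z;  y(z) = -0.0193+0.0881z
quadratic in z: (1.0304)z²+(0.1199)z+(-0.1025)=0, √Δ=0.6611 → z ∈ {-0.3790, 0.2626}; z = -0.3790 (taking z<0)
x = 0.0761, y = -0.0527

(0.0761, -0.0527, -0.3790)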